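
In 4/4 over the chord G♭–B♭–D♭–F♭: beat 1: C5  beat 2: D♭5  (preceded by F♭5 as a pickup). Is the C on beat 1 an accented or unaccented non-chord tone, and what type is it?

Accented appoggiatura.

The harmony at that moment is G♭ dominant seventh chord (G♭, B♭, D♭, F♭); C5 is not a chord tone.
It is approached by leap down from F♭5 and left by step up to D♭5.
Leap in, step out — an appoggiatura.
It falls on the downbeat, so it is accented.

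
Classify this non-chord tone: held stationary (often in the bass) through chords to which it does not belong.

Pedal tone.

Approach: none. Departure: none — a single pitch is sustained while the chords change around it, passing through harmonies that do not contain it.
No melodic motion at all; the dissonance is created entirely by the moving harmonies against the stationary note — a pedal tone (pedal point).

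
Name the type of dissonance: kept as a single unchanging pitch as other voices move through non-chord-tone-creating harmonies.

Pedal tone.

Approach: none. Departure: none — a single pitch is sustained while the chords change around it, passing through harmonies that do not contain it.
No melodic motion at all; the dissonance is created entirely by the moving harmonies against the stationary note — a pedal tone (pedal point).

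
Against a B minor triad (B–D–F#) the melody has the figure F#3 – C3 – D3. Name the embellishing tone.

The harmony at that moment is B minor triad (B, D, F#); C3 is not a chord tone.
It is approached by leap down from F#3 and left by step up to D3.
Leap in, step out — an appoggiatura.

C3 is an appoggiatura.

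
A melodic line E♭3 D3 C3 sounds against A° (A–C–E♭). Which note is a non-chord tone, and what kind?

The harmony at that moment is A diminished triad (A, C, E♭); D3 is not a chord tone.
It is approached by step down from E♭3 and left by step down to C3.
Step in, step out in the same direction — a passing tone.

D3 is a passing tone.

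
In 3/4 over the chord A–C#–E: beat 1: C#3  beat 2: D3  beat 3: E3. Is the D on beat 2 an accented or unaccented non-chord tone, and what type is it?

The harmony at that moment is A major triad (A, C#, E); D3 is not a chord tone.
It is approached by step up from C#3 and left by step up to E3.
Step in, step out in the same direction — a passing tone.
It falls on a weak beat, so it is unaccented.

Unaccented passing tone.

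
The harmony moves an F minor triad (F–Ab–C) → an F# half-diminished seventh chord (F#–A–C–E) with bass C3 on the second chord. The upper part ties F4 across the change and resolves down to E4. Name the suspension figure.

4–3 suspension.

At the second chord the bass is C3. The suspended F4 lies a fourth above the bass; after resolving down by step to E4, the interval above the bass becomes a third.
Suspension figures are named by those two intervals: 4–3.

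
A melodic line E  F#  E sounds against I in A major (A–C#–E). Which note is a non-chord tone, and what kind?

F# is a neighbor tone.

The harmony at that moment is A major triad (A, C#, E); F# is not a chord tone.
It is approached by step up from E and left by step down to E.
Step away and step back to the same note — a neighbor tone (upper neighbor).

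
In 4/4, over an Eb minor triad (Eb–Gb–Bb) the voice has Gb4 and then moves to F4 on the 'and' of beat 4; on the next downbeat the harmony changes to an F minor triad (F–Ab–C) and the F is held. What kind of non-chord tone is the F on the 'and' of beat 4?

Anticipation.

The harmony at that moment is Eb minor triad (Eb, Gb, Bb); F4 is not a chord tone.
It is approached by step down from Gb4 and then sustained as the same pitch into the next harmony.
Arriving early and becoming a chord tone when the harmony changes — an anticipation.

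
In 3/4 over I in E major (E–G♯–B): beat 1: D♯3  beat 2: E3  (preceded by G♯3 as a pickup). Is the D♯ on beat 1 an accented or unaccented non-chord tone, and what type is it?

The harmony at that moment is E major triad (E, G♯, B); D♯3 is not a chord tone.
It is approached by leap down from G♯3 and left by step up to E3.
Leap in, step out — an appoggiatura.
It falls on the downbeat, so it is accented.

Accented appoggiatura.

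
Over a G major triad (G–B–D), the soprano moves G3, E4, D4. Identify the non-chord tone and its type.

E4 is an appoggiatura.

The harmony at that moment is G major triad (G, B, D); E4 is not a chord tone.
It is approached by leap up from G3 and left by step down to D4.
Leap in, step out — an appoggiatura.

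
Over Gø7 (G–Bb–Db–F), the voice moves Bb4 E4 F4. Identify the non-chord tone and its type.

E4 is an appoggiatura.

The harmony at that moment is G half-diminished seventh chord (G, Bb, Db, F); E4 is not a chord tone.
It is approached by leap down from Bb4 and left by step up to F4.
Leap in, step out — an appoggiatura.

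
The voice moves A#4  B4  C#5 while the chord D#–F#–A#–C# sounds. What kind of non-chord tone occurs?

B4 is a passing tone.

The harmony at that moment is D# minor seventh chord (D#, F#, A#, C#); B4 is not a chord tone.
It is approached by step up from A#4 and left by step up to C#5.
Step in, step out in the same direction — a passing tone.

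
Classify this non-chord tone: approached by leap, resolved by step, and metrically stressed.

Appoggiatura.

Approach: by leap. Departure: by step. Metric position: strong.
Leap in, step out, in a metrically strong position — an appoggiatura. (It is the mirror image of the escape tone, which steps in and leaps out from a weak position.)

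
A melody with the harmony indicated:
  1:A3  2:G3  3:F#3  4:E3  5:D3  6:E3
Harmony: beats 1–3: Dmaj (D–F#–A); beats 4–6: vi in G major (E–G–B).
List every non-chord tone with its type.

G3 (beat 2) — passing tone; D3 (beat 5) — neighbor tone.

The harmony at that moment is D major triad (D, F#, A); G3 is not a chord tone.
It is approached by step down from A3 and left by step down to F#3.
Step in, step out in the same direction — a passing tone.
The harmony at that moment is E minor triad (E, G, B); D3 is not a chord tone.
It is approached by step down from E3 and left by step up to E3.
Step away and step back to the same note — a neighbor tone (lower neighbor).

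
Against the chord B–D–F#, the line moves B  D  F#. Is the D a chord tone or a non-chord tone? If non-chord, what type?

Chord tone (the third of B minor triad).

B minor triad contains B, D, F#; D is the third, so it is a chord tone.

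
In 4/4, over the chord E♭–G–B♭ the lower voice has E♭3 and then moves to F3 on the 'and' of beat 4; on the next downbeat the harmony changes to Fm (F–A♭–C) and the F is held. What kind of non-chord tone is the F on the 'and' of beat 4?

Anticipation.

The harmony at that moment is E♭ major triad (E♭, G, B♭); F3 is not a chord tone.
It is approached by step up from E♭3 and then sustained as the same pitch into the next harmony.
Arriving early and becoming a chord tone when the harmony changes — an anticipation.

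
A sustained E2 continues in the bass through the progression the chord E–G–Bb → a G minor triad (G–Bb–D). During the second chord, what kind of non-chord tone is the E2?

Pedal tone (pedal point).

The harmony at that moment is G minor triad (G, Bb, D); E2 is not a chord tone.
It is held over (the same pitch as the preceding E2) and then sustained as the same pitch into the next harmony.
Sustained through a change of harmony — a pedal tone.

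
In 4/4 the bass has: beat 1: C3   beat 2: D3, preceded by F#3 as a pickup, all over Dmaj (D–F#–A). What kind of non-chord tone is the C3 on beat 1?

Appoggiatura.

The harmony at that moment is D major triad (D, F#, A); C3 is not a chord tone.
It is approached by leap down from F#3 and left by step up to D3.
Leap in, step out, metrically accented — an appoggiatura.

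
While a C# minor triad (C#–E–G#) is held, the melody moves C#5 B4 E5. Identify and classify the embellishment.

The harmony at that moment is C# minor triad (C#, E, G#); B4 is not a chord tone.
It is approached by step down from C#5 and left by leap up to E5.
Step in, leap out — an escape tone.

B4 is an escape tone.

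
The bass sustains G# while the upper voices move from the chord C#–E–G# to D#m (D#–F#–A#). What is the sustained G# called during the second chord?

Pedal tone (pedal point).

The harmony at that moment is D# minor triad (D#, F#, A#); G# is not a chord tone.
It is held over (the same pitch as the preceding G#) and then sustained as the same pitch into the next harmony.
Sustained through a change of harmony — a pedal tone.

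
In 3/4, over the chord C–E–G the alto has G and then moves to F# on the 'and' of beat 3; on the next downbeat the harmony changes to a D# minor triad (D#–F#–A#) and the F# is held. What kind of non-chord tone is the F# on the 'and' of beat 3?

The harmony at that moment is C major triad (C, E, G); F# is not a chord tone.
It is approached by step down from G and then sustained as the same pitch into the next harmony.
Arriving early and becoming a chord tone when the harmony changes — an anticipation.

Anticipation.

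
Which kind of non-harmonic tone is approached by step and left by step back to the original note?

Neighbor tone.

Approach: by step. Departure: by step in the opposite direction, back to the starting pitch.
Stepwise on both sides but reversing to return to the same chord tone — a neighbor tone. (Had it continued onward in the same direction it would be a passing tone instead.)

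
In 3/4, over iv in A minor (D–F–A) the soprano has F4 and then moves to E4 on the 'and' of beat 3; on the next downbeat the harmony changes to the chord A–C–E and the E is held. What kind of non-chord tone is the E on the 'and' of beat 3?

Anticipation.

The harmony at that moment is D minor triad (D, F, A); E4 is not a chord tone.
It is approached by step down from F4 and then sustained as the same pitch into the next harmony.
Arriving early and becoming a chord tone when the harmony changes — an anticipation.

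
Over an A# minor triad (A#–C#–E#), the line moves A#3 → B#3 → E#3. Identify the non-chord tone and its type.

The harmony at that moment is A# minor triad (A#, C#, E#); B#3 is not a chord tone.
It is approached by step up from A#3 and left by leap down to E#3.
Step in, leap out — an escape tone.

B#3 is an escape tone.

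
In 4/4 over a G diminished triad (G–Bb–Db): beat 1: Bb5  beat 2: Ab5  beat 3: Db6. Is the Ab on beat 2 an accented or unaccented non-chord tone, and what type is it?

Unaccented escape tone.

The harmony at that moment is G diminished triad (G, Bb, Db); Ab5 is not a chord tone.
It is approached by step down from Bb5 and left by leap up to Db6.
Step in, leap out — an escape tone.
It falls on a weak beat, so it is unaccented.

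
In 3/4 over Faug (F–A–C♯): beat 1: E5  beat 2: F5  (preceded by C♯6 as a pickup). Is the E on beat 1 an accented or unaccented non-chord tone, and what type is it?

The harmony at that moment is F augmented triad (F, A, C♯); E5 is not a chord tone.
It is approached by leap down from C♯6 and left by step up to F5.
Leap in, step out — an appoggiatura.
It falls on the downbeat, so it is accented.

Accented appoggiatura.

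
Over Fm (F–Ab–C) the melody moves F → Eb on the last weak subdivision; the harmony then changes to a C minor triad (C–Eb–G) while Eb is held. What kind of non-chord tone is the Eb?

Eb is an anticipation.

The harmony at that moment is F minor triad (F, Ab, C); Eb is not a chord tone.
It is approached by step down from F and then sustained as the same pitch into the next harmony.
Arriving early and becoming a chord tone when the harmony changes — an anticipation.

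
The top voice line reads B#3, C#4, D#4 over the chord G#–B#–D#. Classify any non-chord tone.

C#4 is a passing tone.

The harmony at that moment is G# major triad (G#, B#, D#); C#4 is not a chord tone.
It is approached by step up from B#3 and left by step up to D#4.
Step in, step out in the same direction — a passing tone.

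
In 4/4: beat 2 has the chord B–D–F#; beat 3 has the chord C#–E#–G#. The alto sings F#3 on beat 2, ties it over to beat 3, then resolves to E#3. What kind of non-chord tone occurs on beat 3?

Suspension.

The harmony at that moment is C# major triad (C#, E#, G#); F#3 is not a chord tone.
It is held over (the same pitch as the preceding F#3) and left by step down to E#3.
Held over from the previous chord and resolving down by step — a suspension.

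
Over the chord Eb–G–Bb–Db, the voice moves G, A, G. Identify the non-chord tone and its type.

A is a neighbor tone.

The harmony at that moment is Eb dominant seventh chord (Eb, G, Bb, Db); A is not a chord tone.
It is approached by step up from G and left by step down to G.
Step away and step back to the same note — a neighbor tone (upper neighbor).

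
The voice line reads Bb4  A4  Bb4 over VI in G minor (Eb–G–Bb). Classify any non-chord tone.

A4 is a neighbor tone.

The harmony at that moment is Eb major triad (Eb, G, Bb); A4 is not a chord tone.
It is approached by step down from Bb4 and left by step up to Bb4.
Step away and step back to the same note — a neighbor tone (lower neighbor).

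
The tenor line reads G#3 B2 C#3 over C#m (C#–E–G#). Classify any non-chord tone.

The harmony at that moment is C# minor triad (C#, E, G#); B2 is not a chord tone.
It is approached by leap down from G#3 and left by step up to C#3.
Leap in, step out — an appoggiatura.

B2 is an appoggiatura.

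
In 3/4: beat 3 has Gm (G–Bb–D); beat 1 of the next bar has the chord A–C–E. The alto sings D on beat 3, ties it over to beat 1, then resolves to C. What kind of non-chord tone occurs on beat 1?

Suspension.

The harmony at that moment is A minor triad (A, C, E); D is not a chord tone.
It is held over (the same pitch as the preceding D) and left by step down to C.
Held over from the previous chord and resolving down by step — a suspension.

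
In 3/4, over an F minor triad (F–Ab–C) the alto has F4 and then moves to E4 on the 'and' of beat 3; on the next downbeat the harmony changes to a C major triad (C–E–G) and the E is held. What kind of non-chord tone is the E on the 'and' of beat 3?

The harmony at that moment is F minor triad (F, Ab, C); E4 is not a chord tone.
It is approached by step down from F4 and then sustained as the same pitch into the next harmony.
Arriving early and becoming a chord tone when the harmony changes — an anticipation.

Anticipation.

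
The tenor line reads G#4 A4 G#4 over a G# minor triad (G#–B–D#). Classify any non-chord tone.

The harmony at that moment is G# minor triad (G#, B, D#); A4 is not a chord tone.
It is approached by step up from G#4 and left by step down to G#4.
Step away and step back to the same note — a neighbor tone (upper neighbor).

A4 is a neighbor tone.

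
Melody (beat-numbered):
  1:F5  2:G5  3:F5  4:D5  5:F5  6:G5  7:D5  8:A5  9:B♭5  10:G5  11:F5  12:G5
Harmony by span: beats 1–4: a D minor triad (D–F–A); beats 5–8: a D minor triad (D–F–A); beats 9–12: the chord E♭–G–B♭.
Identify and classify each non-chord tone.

G5 (beat 2) — neighbor tone; G5 (beat 6) — escape tone; F5 (beat 11) — neighbor tone.

The harmony at that moment is D minor triad (D, F, A); G5 is not a chord tone.
It is approached by step up from F5 and left by step down to F5.
Step away and step back to the same note — a neighbor tone (upper neighbor).
The harmony at that moment is D minor triad (D, F, A); G5 is not a chord tone.
It is approached by step up from F5 and left by leap down to D5.
Step in, leap out — an escape tone.
The harmony at that moment is E♭ major triad (E♭, G, B♭); F5 is not a chord tone.
It is approached by step down from G5 and left by step up to G5.
Step away and step back to the same note — a neighbor tone (lower neighbor).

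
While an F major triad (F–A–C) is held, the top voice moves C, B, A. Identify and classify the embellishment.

B is a passing tone.

The harmony at that moment is F major triad (F, A, C); B is not a chord tone.
It is approached by step down from C and left by step down to A.
Step in, step out in the same direction — a passing tone.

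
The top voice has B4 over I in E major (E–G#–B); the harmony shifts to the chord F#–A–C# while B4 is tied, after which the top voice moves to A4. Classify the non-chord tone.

B4 is a suspension.

The harmony at that moment is F# minor triad (F#, A, C#); B4 is not a chord tone.
It is held over (the same pitch as the preceding B4) and left by step down to A4.
Held over from the previous chord and resolving down by step — a suspension.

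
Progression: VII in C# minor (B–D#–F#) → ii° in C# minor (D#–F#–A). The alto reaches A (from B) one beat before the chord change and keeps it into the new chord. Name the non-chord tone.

The harmony at that moment is B major triad (B, D#, F#); A is not a chord tone.
It is approached by step down from B and then sustained as the same pitch into the next harmony.
Arriving early and becoming a chord tone when the harmony changes — an anticipation.

A is an anticipation.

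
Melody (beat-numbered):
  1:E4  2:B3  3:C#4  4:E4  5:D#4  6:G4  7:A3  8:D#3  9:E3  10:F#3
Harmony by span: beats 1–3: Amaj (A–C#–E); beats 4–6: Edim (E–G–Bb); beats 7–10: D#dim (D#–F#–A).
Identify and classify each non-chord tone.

The harmony at that moment is A major triad (A, C#, E); B3 is not a chord tone.
It is approached by leap down from E4 and left by step up to C#4.
Leap in, step out — an appoggiatura.
The harmony at that moment is E diminished triad (E, G, Bb); D#4 is not a chord tone.
It is approached by step down from E4 and left by leap up to G4.
Step in, leap out — an escape tone.
The harmony at that moment is D# diminished triad (D#, F#, A); E3 is not a chord tone.
It is approached by step up from D#3 and left by step up to F#3.
Step in, step out in the same direction — a passing tone.

B3 (beat 2) — appoggiatura; D#4 (beat 5) — escape tone; E3 (beat 9) — passing tone.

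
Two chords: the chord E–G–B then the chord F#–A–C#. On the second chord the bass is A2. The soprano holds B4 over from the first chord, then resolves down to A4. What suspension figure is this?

At the second chord the bass is A2. The suspended B4 lies a ninth above the bass; after resolving down by step to A4, the interval above the bass becomes an octave.
Suspension figures are named by those two intervals: 9–8.

9–8 suspension.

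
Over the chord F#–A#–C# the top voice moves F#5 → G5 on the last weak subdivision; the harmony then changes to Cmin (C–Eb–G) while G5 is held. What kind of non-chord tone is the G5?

The harmony at that moment is F# major triad (F#, A#, C#); G5 is not a chord tone.
It is approached by step up from F#5 and then sustained as the same pitch into the next harmony.
Arriving early and becoming a chord tone when the harmony changes — an anticipation.

G5 is an anticipation.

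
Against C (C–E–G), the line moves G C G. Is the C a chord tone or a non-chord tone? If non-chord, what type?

Chord tone (the root of C major triad).

C major triad contains C, E, G; C is the root, so it is a chord tone.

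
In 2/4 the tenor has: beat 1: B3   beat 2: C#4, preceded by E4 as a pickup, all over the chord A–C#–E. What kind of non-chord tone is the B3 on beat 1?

The harmony at that moment is A major triad (A, C#, E); B3 is not a chord tone.
It is approached by leap down from E4 and left by step up to C#4.
Leap in, step out, metrically accented — an appoggiatura.

Appoggiatura.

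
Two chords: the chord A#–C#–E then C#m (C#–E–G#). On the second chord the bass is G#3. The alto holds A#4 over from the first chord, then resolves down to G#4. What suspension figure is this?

At the second chord the bass is G#3. The suspended A#4 lies a ninth above the bass; after resolving down by step to G#4, the interval above the bass becomes an octave.
Suspension figures are named by those two intervals: 9–8.

9–8 suspension.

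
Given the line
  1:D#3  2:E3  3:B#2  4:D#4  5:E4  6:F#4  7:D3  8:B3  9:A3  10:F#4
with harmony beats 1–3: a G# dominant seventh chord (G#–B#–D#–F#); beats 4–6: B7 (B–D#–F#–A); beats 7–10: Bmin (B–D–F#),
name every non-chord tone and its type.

The harmony at that moment is G# dominant seventh chord (G#, B#, D#, F#); E3 is not a chord tone.
It is approached by step up from D#3 and left by leap down to B#2.
Step in, leap out — an escape tone.
The harmony at that moment is B dominant seventh chord (B, D#, F#, A); E4 is not a chord tone.
It is approached by step up from D#4 and left by step up to F#4.
Step in, step out in the same direction — a passing tone.
The harmony at that moment is B minor triad (B, D, F#); A3 is not a chord tone.
It is approached by step down from B3 and left by leap up to F#4.
Step in, leap out — an escape tone.

E3 (beat 2) — escape tone; E4 (beat 5) — passing tone; A3 (beat 9) — escape tone.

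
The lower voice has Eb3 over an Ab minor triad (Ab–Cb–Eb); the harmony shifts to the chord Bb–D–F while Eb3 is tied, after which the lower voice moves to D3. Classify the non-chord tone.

Eb3 is a suspension.

The harmony at that moment is Bb major triad (Bb, D, F); Eb3 is not a chord tone.
It is held over (the same pitch as the preceding Eb3) and left by step down to D3.
Held over from the previous chord and resolving down by step — a suspension.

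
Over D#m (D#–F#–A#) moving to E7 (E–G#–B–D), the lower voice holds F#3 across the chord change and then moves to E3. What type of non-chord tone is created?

F#3 is a suspension.

The harmony at that moment is E dominant seventh chord (E, G#, B, D); F#3 is not a chord tone.
It is held over (the same pitch as the preceding F#3) and left by step down to E3.
Held over from the previous chord and resolving down by step — a suspension.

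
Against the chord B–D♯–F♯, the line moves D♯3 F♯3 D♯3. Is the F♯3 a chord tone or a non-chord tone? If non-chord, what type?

Chord tone (the fifth of B major triad).

B major triad contains B, D♯, F♯; F♯ is the fifth, so it is a chord tone.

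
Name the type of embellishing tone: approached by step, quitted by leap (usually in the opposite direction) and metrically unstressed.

Escape tone.

Approach: by step. Departure: by leap. Metric position: weak.
Step in, leap out, from a weak position — an escape tone (échappée). (It is the mirror image of the appoggiatura, which leaps in and steps out on a strong beat.)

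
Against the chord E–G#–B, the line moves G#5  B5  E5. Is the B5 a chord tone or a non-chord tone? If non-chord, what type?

E major triad contains E, G#, B; B is the fifth, so it is a chord tone.

Chord tone (the fifth of E major triad).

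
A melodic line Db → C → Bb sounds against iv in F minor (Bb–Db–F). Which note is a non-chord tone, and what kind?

C is a passing tone.

The harmony at that moment is Bb minor triad (Bb, Db, F); C is not a chord tone.
It is approached by step down from Db and left by step down to Bb.
Step in, step out in the same direction — a passing tone.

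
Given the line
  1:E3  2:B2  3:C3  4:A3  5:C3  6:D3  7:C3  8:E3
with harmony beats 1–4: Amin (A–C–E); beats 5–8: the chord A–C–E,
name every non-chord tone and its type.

The harmony at that moment is A minor triad (A, C, E); B2 is not a chord tone.
It is approached by leap down from E3 and left by step up to C3.
Leap in, step out — an appoggiatura.
The harmony at that moment is A minor triad (A, C, E); D3 is not a chord tone.
It is approached by step up from C3 and left by step down to C3.
Step away and step back to the same note — a neighbor tone (upper neighbor).

B2 (beat 2) — appoggiatura; D3 (beat 6) — neighbor tone.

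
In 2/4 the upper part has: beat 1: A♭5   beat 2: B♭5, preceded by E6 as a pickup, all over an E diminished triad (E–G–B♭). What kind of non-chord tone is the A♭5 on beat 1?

Appoggiatura.

The harmony at that moment is E diminished triad (E, G, B♭); A♭5 is not a chord tone.
It is approached by leap down from E6 and left by step up to B♭5.
Leap in, step out, metrically accented — an appoggiatura.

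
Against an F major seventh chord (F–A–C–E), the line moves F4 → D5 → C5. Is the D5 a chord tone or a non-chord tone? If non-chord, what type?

Non-chord tone — an appoggiatura.

The harmony at that moment is F major seventh chord (F, A, C, E); D5 is not a chord tone.
It is approached by leap up from F4 and left by step down to C5.
Leap in, step out — an appoggiatura.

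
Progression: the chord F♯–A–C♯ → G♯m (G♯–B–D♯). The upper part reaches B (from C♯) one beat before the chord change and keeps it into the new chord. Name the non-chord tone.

B is an anticipation.

The harmony at that moment is F♯ minor triad (F♯, A, C♯); B is not a chord tone.
It is approached by step down from C♯ and then sustained as the same pitch into the next harmony.
Arriving early and becoming a chord tone when the harmony changes — an anticipation.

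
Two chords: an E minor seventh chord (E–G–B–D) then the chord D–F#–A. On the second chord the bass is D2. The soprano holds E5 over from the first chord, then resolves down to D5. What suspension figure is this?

9–8 suspension.

At the second chord the bass is D2. The suspended E5 lies a ninth above the bass; after resolving down by step to D5, the interval above the bass becomes an octave.
Suspension figures are named by those two intervals: 9–8.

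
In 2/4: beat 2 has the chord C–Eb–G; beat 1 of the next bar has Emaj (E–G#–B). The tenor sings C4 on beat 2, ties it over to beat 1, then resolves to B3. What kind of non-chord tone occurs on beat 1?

The harmony at that moment is E major triad (E, G#, B); C4 is not a chord tone.
It is held over (the same pitch as the preceding C4) and left by step down to B3.
Held over from the previous chord and resolving down by step — a suspension.

Suspension.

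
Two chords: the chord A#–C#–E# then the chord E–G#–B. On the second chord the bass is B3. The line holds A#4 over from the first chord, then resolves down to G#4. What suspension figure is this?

7–6 suspension.

At the second chord the bass is B3. The suspended A#4 lies a seventh above the bass; after resolving down by step to G#4, the interval above the bass becomes a sixth.
Suspension figures are named by those two intervals: 7–6.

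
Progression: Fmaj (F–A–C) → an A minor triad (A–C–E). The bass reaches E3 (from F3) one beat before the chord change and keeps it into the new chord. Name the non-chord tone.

The harmony at that moment is F major triad (F, A, C); E3 is not a chord tone.
It is approached by step down from F3 and then sustained as the same pitch into the next harmony.
Arriving early and becoming a chord tone when the harmony changes — an anticipation.

E3 is an anticipation.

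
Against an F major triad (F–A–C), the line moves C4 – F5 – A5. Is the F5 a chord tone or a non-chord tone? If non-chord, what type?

F major triad contains F, A, C; F is the root, so it is a chord tone.

Chord tone (the root of F major triad).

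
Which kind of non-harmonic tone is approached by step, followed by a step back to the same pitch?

Approach: by step. Departure: by step in the opposite direction, back to the starting pitch.
Stepwise on both sides but reversing to return to the same chord tone — a neighbor tone. (Had it continued onward in the same direction it would be a passing tone instead.)

Neighbor tone.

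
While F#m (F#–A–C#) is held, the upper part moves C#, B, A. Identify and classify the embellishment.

The harmony at that moment is F# minor triad (F#, A, C#); B is not a chord tone.
It is approached by step down from C# and left by step down to A.
Step in, step out in the same direction — a passing tone.

B is a passing tone.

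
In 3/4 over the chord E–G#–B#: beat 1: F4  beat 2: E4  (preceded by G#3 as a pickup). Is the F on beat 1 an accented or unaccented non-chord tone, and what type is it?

Accented appoggiatura.

The harmony at that moment is E augmented triad (E, G#, B#); F4 is not a chord tone.
It is approached by leap up from G#3 and left by step down to E4.
Leap in, step out — an appoggiatura.
It falls on the downbeat, so it is accented.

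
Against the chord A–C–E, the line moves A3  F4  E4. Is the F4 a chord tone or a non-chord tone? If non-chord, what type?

Non-chord tone — an appoggiatura.

The harmony at that moment is A minor triad (A, C, E); F4 is not a chord tone.
It is approached by leap up from A3 and left by step down to E4.
Leap in, step out — an appoggiatura.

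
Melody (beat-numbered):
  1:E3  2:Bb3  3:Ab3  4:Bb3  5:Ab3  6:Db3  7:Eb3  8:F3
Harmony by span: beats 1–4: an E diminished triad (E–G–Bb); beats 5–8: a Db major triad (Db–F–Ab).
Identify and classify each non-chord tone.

The harmony at that moment is E diminished triad (E, G, Bb); Ab3 is not a chord tone.
It is approached by step down from Bb3 and left by step up to Bb3.
Step away and step back to the same note — a neighbor tone (lower neighbor).
The harmony at that moment is Db major triad (Db, F, Ab); Eb3 is not a chord tone.
It is approached by step up from Db3 and left by step up to F3.
Step in, step out in the same direction — a passing tone.

Ab3 (beat 3) — neighbor tone; Eb3 (beat 7) — passing tone.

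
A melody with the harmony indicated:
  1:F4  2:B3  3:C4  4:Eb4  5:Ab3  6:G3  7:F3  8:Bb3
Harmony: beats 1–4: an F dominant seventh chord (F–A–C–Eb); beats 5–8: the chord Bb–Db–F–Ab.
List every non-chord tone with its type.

B3 (beat 2) — appoggiatura; G3 (beat 6) — passing tone.

The harmony at that moment is F dominant seventh chord (F, A, C, Eb); B3 is not a chord tone.
It is approached by leap down from F4 and left by step up to C4.
Leap in, step out — an appoggiatura.
The harmony at that moment is Bb minor seventh chord (Bb, Db, F, Ab); G3 is not a chord tone.
It is approached by step down from Ab3 and left by step down to F3.
Step in, step out in the same direction — a passing tone.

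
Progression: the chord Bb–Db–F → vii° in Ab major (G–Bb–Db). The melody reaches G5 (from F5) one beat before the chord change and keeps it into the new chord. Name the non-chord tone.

G5 is an anticipation.

The harmony at that moment is Bb minor triad (Bb, Db, F); G5 is not a chord tone.
It is approached by step up from F5 and then sustained as the same pitch into the next harmony.
Arriving early and becoming a chord tone when the harmony changes — an anticipation.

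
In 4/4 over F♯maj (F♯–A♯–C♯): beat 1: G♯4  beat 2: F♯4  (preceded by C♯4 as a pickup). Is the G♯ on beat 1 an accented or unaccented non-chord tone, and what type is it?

Accented appoggiatura.

The harmony at that moment is F♯ major triad (F♯, A♯, C♯); G♯4 is not a chord tone.
It is approached by leap up from C♯4 and left by step down to F♯4.
Leap in, step out — an appoggiatura.
It falls on the downbeat, so it is accented.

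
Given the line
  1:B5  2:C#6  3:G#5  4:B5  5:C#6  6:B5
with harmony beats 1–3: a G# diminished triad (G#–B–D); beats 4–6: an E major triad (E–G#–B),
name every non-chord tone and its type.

The harmony at that moment is G# diminished triad (G#, B, D); C#6 is not a chord tone.
It is approached by step up from B5 and left by leap down to G#5.
Step in, leap out — an escape tone.
The harmony at that moment is E major triad (E, G#, B); C#6 is not a chord tone.
It is approached by step up from B5 and left by step down to B5.
Step away and step back to the same note — a neighbor tone (upper neighbor).

C#6 (beat 2) — escape tone; C#6 (beat 5) — neighbor tone.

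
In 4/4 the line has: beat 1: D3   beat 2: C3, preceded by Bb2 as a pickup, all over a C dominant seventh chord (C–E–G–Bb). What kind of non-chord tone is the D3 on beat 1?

The harmony at that moment is C dominant seventh chord (C, E, G, Bb); D3 is not a chord tone.
It is approached by leap up from Bb2 and left by step down to C3.
Leap in, step out, metrically accented — an appoggiatura.

Appoggiatura.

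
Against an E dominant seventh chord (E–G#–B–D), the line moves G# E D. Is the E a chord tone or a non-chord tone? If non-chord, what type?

E dominant seventh chord contains E, G#, B, D; E is the root, so it is a chord tone.

Chord tone (the root of E dominant seventh chord).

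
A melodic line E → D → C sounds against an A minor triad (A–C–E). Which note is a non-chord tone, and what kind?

D is a passing tone.

The harmony at that moment is A minor triad (A, C, E); D is not a chord tone.
It is approached by step down from E and left by step down to C.
Step in, step out in the same direction — a passing tone.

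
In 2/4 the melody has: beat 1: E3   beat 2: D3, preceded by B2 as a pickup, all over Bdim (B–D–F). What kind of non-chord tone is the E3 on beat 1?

The harmony at that moment is B diminished triad (B, D, F); E3 is not a chord tone.
It is approached by leap up from B2 and left by step down to D3.
Leap in, step out, metrically accented — an appoggiatura.

Appoggiatura.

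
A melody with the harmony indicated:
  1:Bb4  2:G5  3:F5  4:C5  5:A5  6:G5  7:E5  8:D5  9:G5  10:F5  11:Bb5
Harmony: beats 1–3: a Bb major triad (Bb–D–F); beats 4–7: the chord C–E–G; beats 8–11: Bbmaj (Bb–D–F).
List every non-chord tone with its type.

G5 (beat 2) — appoggiatura; A5 (beat 5) — appoggiatura; G5 (beat 9) — appoggiatura.

The harmony at that moment is Bb major triad (Bb, D, F); G5 is not a chord tone.
It is approached by leap up from Bb4 and left by step down to F5.
Leap in, step out — an appoggiatura.
The harmony at that moment is C major triad (C, E, G); A5 is not a chord tone.
It is approached by leap up from C5 and left by step down to G5.
Leap in, step out — an appoggiatura.
The harmony at that moment is Bb major triad (Bb, D, F); G5 is not a chord tone.
It is approached by leap up from D5 and left by step down to F5.
Leap in, step out — an appoggiatura.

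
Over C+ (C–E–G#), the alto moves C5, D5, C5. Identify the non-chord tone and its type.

The harmony at that moment is C augmented triad (C, E, G#); D5 is not a chord tone.
It is approached by step up from C5 and left by step down to C5.
Step away and step back to the same note — a neighbor tone (upper neighbor).

D5 is a neighbor tone.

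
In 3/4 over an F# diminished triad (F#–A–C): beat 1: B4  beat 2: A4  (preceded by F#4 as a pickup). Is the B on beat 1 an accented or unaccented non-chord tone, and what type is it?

The harmony at that moment is F# diminished triad (F#, A, C); B4 is not a chord tone.
It is approached by leap up from F#4 and left by step down to A4.
Leap in, step out — an appoggiatura.
It falls on the downbeat, so it is accented.

Accented appoggiatura.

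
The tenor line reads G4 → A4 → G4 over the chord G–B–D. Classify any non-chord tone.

The harmony at that moment is G major triad (G, B, D); A4 is not a chord tone.
It is approached by step up from G4 and left by step down to G4.
Step away and step back to the same note — a neighbor tone (upper neighbor).

A4 is a neighbor tone.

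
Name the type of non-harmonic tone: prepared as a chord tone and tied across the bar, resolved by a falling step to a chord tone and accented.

Suspension.

Approach: by preparation — the pitch is first a chord tone, then held (tied or repeated) while the harmony changes under it. Departure: down by step. Metric position: strong.
A prepared dissonance that resolves downward by step — a suspension. (The same figure resolving upward would be a retardation.)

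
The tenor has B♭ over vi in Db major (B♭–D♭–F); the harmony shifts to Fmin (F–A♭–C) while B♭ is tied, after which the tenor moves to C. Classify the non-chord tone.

The harmony at that moment is F minor triad (F, A♭, C); B♭ is not a chord tone.
It is held over (the same pitch as the preceding B♭) and left by step up to C.
Held over from the previous chord and resolving up by step — a retardation.

B♭ is a retardation.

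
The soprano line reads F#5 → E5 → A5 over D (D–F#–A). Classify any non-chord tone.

The harmony at that moment is D major triad (D, F#, A); E5 is not a chord tone.
It is approached by step down from F#5 and left by leap up to A5.
Step in, leap out — an escape tone.

E5 is an escape tone.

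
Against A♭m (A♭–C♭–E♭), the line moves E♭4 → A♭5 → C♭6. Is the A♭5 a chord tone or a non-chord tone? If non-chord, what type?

Ab minor triad contains A♭, C♭, E♭; A♭ is the root, so it is a chord tone.

Chord tone (the root of Ab minor triad).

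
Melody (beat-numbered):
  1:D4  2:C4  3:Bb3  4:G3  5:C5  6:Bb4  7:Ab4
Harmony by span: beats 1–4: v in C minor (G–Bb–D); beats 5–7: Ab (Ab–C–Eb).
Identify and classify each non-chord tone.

C4 (beat 2) — passing tone; Bb4 (beat 6) — passing tone.

The harmony at that moment is G minor triad (G, Bb, D); C4 is not a chord tone.
It is approached by step down from D4 and left by step down to Bb3.
Step in, step out in the same direction — a passing tone.
The harmony at that moment is Ab major triad (Ab, C, Eb); Bb4 is not a chord tone.
It is approached by step down from C5 and left by step down to Ab4.
Step in, step out in the same direction — a passing tone.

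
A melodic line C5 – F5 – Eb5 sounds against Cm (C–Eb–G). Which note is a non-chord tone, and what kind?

F5 is an appoggiatura.

The harmony at that moment is C minor triad (C, Eb, G); F5 is not a chord tone.
It is approached by leap up from C5 and left by step down to Eb5.
Leap in, step out — an appoggiatura.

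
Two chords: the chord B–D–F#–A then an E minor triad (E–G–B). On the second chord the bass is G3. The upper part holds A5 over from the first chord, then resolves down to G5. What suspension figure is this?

9–8 suspension.

At the second chord the bass is G3. The suspended A5 lies a ninth above the bass; after resolving down by step to G5, the interval above the bass becomes an octave.
Suspension figures are named by those two intervals: 9–8.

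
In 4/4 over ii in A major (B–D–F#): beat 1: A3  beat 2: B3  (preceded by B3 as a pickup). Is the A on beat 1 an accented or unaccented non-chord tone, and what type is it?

Accented neighbor tone.

The harmony at that moment is B minor triad (B, D, F#); A3 is not a chord tone.
It is approached by step down from B3 and left by step up to B3.
Step away and step back to the same note — a neighbor tone (lower neighbor).
It falls on the downbeat, so it is accented.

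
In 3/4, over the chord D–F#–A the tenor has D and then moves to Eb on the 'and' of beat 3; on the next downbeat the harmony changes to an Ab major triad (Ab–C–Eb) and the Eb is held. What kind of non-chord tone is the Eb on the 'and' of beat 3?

Anticipation.

The harmony at that moment is D major triad (D, F#, A); Eb is not a chord tone.
It is approached by step up from D and then sustained as the same pitch into the next harmony.
Arriving early and becoming a chord tone when the harmony changes — an anticipation.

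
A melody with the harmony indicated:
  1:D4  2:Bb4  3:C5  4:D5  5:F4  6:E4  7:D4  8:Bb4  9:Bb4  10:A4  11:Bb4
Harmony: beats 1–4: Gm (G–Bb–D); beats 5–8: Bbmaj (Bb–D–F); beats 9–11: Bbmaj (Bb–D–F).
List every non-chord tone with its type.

The harmony at that moment is G minor triad (G, Bb, D); C5 is not a chord tone.
It is approached by step up from Bb4 and left by step up to D5.
Step in, step out in the same direction — a passing tone.
The harmony at that moment is Bb major triad (Bb, D, F); E4 is not a chord tone.
It is approached by step down from F4 and left by step down to D4.
Step in, step out in the same direction — a passing tone.
The harmony at that moment is Bb major triad (Bb, D, F); A4 is not a chord tone.
It is approached by step down from Bb4 and left by step up to Bb4.
Step away and step back to the same note — a neighbor tone (lower neighbor).

C5 (beat 3) — passing tone; E4 (beat 6) — passing tone; A4 (beat 10) — neighbor tone.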